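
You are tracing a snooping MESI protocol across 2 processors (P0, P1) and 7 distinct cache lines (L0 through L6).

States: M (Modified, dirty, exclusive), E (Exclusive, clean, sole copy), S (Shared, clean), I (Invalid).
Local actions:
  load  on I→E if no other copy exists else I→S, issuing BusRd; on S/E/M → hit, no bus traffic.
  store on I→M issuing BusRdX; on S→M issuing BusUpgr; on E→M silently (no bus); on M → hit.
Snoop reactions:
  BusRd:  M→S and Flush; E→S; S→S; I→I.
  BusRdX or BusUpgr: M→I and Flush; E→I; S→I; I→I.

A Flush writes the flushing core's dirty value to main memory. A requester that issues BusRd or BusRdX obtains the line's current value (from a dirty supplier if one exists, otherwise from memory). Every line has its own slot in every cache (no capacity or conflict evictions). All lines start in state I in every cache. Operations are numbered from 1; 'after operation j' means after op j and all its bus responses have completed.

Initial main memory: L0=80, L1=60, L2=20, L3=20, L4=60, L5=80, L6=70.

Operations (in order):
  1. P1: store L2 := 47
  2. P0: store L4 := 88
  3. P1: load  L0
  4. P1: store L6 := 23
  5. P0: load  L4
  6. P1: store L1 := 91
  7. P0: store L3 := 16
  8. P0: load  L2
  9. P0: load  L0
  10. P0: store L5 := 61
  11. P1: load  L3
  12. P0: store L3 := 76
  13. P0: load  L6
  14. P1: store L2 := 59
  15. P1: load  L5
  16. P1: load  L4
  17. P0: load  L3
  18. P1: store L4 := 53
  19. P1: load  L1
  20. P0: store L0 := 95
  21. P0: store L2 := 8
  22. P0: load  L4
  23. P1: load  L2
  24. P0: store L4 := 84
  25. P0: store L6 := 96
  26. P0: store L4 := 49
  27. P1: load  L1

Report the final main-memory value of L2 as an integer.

memory[L2] = 8

step 1: P1: store L2 := 47  ⟶  IM  (L2)  txn=BusRdX  M[L2]=20
step 2: P0: store L4 := 88  ⟶  MI  (L4)  txn=BusRdX  M[L4]=60
step 3: P1: load  L0  ⟶  IE  (L0)  txn=BusRd  M[L0]=80
step 4: P1: store L6 := 23  ⟶  IM  (L6)  txn=BusRdX  M[L6]=70
step 5: P0: load  L4  ⟶  MI  (L4)  txn=∅  M[L4]=60
step 6: P1: store L1 := 91  ⟶  IM  (L1)  txn=BusRdX  M[L1]=60
step 7: P0: store L3 := 16  ⟶  MI  (L3)  txn=BusRdX  M[L3]=20
step 8: P0: load  L2  ⟶  SS  (L2)  txn=BusRd+Flush  M[L2]=47
step 9: P0: load  L0  ⟶  SS  (L0)  txn=BusRd  M[L0]=80
step 10: P0: store L5 := 61  ⟶  MI  (L5)  txn=BusRdX  M[L5]=80
step 11: P1: load  L3  ⟶  SS  (L3)  txn=BusRd+Flush  M[L3]=16
step 12: P0: store L3 := 76  ⟶  MI  (L3)  txn=BusUpgr  M[L3]=16
step 13: P0: load  L6  ⟶  SS  (L6)  txn=BusRd+Flush  M[L6]=23
step 14: P1: store L2 := 59  ⟶  IM  (L2)  txn=BusUpgr  M[L2]=47
step 15: P1: load  L5  ⟶  SS  (L5)  txn=BusRd+Flush  M[L5]=61
step 16: P1: load  L4  ⟶  SS  (L4)  txn=BusRd+Flush  M[L4]=88
step 17: P0: load  L3  ⟶  MI  (L3)  txn=∅  M[L3]=16
step 18: P1: store L4 := 53  ⟶  IM  (L4)  txn=BusUpgr  M[L4]=88
step 19: P1: load  L1  ⟶  IM  (L1)  txn=∅  M[L1]=60
step 20: P0: store L0 := 95  ⟶  MI  (L0)  txn=BusUpgr  M[L0]=80
step 21: P0: store L2 := 8  ⟶  MI  (L2)  txn=BusRdX+Flush  M[L2]=59
step 22: P0: load  L4  ⟶  SS  (L4)  txn=BusRd+Flush  M[L4]=53
step 23: P1: load  L2  ⟶  SS  (L2)  txn=BusRd+Flush  M[L2]=8
step 24: P0: store L4 := 84  ⟶  MI  (L4)  txn=BusUpgr  M[L4]=53
step 25: P0: store L6 := 96  ⟶  MI  (L6)  txn=BusUpgr  M[L6]=23
step 26: P0: store L4 := 49  ⟶  MI  (L4)  txn=∅  M[L4]=53
step 27: P1: load  L1  ⟶  IM  (L1)  txn=∅  M[L1]=60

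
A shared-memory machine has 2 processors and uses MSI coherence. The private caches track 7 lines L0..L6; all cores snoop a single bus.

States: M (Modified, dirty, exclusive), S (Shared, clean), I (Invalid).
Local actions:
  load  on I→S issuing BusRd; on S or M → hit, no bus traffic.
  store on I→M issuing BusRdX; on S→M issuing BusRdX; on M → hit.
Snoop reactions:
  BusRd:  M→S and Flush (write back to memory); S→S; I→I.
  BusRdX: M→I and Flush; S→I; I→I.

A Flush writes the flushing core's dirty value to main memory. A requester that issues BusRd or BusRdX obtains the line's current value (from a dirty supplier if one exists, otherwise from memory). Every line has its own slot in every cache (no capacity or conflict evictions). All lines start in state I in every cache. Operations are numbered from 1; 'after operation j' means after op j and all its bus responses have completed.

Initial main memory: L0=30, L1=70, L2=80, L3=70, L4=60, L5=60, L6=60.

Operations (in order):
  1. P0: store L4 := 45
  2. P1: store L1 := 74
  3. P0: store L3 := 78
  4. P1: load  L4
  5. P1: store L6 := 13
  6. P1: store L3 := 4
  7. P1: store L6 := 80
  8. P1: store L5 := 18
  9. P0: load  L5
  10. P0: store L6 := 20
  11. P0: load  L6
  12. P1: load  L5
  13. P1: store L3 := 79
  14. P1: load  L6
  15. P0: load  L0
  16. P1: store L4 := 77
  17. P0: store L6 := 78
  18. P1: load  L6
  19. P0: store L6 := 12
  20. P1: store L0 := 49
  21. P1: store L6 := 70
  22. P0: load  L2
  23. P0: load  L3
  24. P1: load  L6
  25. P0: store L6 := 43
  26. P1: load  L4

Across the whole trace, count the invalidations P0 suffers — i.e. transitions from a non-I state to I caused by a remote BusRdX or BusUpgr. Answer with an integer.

invalidations = 4

  op1 P0: store L4 := 45 → M/I on L4; bus BusRdX; mem=60
  op2 P1: store L1 := 74 → I/M on L1; bus BusRdX; mem=70
  op3 P0: store L3 := 78 → M/I on L3; bus BusRdX; mem=70
  op4 P1: load  L4 → S/S on L4; bus BusRd Flush; mem=45
  op5 P1: store L6 := 13 → I/M on L6; bus BusRdX; mem=60
  op6 P1: store L3 := 4 → I/M on L3; bus BusRdX Flush; mem=78
  op7 P1: store L6 := 80 → I/M on L6; bus (none); mem=60
  op8 P1: store L5 := 18 → I/M on L5; bus BusRdX; mem=60
  op9 P0: load  L5 → S/S on L5; bus BusRd Flush; mem=18
  op10 P0: store L6 := 20 → M/I on L6; bus BusRdX Flush; mem=80
  op11 P0: load  L6 → M/I on L6; bus (none); mem=80
  op12 P1: load  L5 → S/S on L5; bus (none); mem=18
  op13 P1: store L3 := 79 → I/M on L3; bus (none); mem=78
  op14 P1: load  L6 → S/S on L6; bus BusRd Flush; mem=20
  op15 P0: load  L0 → S/I on L0; bus BusRd; mem=30
  op16 P1: store L4 := 77 → I/M on L4; bus BusRdX; mem=45
  op17 P0: store L6 := 78 → M/I on L6; bus BusRdX; mem=20
  op18 P1: load  L6 → S/S on L6; bus BusRd Flush; mem=78
  op19 P0: store L6 := 12 → M/I on L6; bus BusRdX; mem=78
  op20 P1: store L0 := 49 → I/M on L0; bus BusRdX; mem=30
  op21 P1: store L6 := 70 → I/M on L6; bus BusRdX Flush; mem=12
  op22 P0: load  L2 → S/I on L2; bus BusRd; mem=80
  op23 P0: load  L3 → S/S on L3; bus BusRd Flush; mem=79
  op24 P1: load  L6 → I/M on L6; bus (none); mem=12
  op25 P0: store L6 := 43 → M/I on L6; bus BusRdX Flush; mem=70
  op26 P1: load  L4 → I/M on L4; bus (none); mem=45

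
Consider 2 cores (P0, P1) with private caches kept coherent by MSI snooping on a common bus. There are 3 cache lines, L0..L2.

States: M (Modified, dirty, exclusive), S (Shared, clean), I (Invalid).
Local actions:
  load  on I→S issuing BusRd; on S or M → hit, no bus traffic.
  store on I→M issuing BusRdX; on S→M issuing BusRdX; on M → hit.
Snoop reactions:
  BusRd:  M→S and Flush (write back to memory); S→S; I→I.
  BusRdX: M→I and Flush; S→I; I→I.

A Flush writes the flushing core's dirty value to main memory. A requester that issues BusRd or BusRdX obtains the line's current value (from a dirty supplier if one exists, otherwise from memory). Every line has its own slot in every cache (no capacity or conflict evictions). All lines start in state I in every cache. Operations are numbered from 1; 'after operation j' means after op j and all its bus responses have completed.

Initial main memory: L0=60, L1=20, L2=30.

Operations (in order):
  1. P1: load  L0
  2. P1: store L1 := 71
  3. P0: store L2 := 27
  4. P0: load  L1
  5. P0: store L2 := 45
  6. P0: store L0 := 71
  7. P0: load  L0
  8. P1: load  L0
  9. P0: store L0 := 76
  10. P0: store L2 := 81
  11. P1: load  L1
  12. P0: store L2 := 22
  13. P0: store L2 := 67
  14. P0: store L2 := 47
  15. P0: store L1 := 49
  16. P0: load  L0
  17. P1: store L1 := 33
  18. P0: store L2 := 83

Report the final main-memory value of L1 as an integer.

1. P1: load  L0  bus=[BusRd]  L0: P0=I P1=S  mem[L0]=60
2. P1: store L1 := 71  bus=[BusRdX]  L1: P0=I P1=M  mem[L1]=20
3. P0: store L2 := 27  bus=[BusRdX]  L2: P0=M P1=I  mem[L2]=30
4. P0: load  L1  bus=[BusRd,Flush]  L1: P0=S P1=S  mem[L1]=71
5. P0: store L2 := 45  bus=[-]  L2: P0=M P1=I  mem[L2]=30
6. P0: store L0 := 71  bus=[BusRdX]  L0: P0=M P1=I  mem[L0]=60
7. P0: load  L0  bus=[-]  L0: P0=M P1=I  mem[L0]=60
8. P1: load  L0  bus=[BusRd,Flush]  L0: P0=S P1=S  mem[L0]=71
9. P0: store L0 := 76  bus=[BusRdX]  L0: P0=M P1=I  mem[L0]=71
10. P0: store L2 := 81  bus=[-]  L2: P0=M P1=I  mem[L2]=30
11. P1: load  L1  bus=[-]  L1: P0=S P1=S  mem[L1]=71
12. P0: store L2 := 22  bus=[-]  L2: P0=M P1=I  mem[L2]=30
13. P0: store L2 := 67  bus=[-]  L2: P0=M P1=I  mem[L2]=30
14. P0: store L2 := 47  bus=[-]  L2: P0=M P1=I  mem[L2]=30
15. P0: store L1 := 49  bus=[BusRdX]  L1: P0=M P1=I  mem[L1]=71
16. P0: load  L0  bus=[-]  L0: P0=M P1=I  mem[L0]=71
17. P1: store L1 := 33  bus=[BusRdX,Flush]  L1: P0=I P1=M  mem[L1]=49
18. P0: store L2 := 83  bus=[-]  L2: P0=M P1=I  mem[L2]=30

memory[L1] = 49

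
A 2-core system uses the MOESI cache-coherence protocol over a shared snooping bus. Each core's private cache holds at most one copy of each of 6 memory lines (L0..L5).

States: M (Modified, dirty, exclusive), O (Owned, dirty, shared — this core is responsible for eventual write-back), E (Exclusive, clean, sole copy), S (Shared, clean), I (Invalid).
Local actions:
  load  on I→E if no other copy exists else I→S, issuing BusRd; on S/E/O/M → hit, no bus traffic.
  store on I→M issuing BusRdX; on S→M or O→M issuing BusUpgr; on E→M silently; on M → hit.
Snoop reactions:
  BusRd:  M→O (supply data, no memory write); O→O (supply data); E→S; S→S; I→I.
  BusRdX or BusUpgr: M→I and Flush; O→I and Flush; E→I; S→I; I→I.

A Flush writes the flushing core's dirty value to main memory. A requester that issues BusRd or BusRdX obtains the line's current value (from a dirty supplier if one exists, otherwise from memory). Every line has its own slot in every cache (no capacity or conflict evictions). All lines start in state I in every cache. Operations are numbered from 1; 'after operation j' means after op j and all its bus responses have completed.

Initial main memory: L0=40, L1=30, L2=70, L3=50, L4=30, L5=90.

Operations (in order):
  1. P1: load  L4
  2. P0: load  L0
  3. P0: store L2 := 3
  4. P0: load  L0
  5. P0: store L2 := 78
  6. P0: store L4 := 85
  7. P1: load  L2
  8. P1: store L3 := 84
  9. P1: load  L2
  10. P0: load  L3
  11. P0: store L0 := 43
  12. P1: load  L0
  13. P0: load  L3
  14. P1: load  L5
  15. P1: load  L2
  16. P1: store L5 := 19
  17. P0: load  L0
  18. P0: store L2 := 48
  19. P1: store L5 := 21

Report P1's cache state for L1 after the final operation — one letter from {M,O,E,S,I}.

state = I

[1] P1: load  L4 | P0:I, P1:E(30) | bus: BusRd
[2] P0: load  L0 | P0:E(40), P1:I | bus: BusRd
[3] P0: store L2 := 3 | P0:M(3), P1:I | bus: BusRdX
[4] P0: load  L0 | P0:E(40), P1:I | bus: none
[5] P0: store L2 := 78 | P0:M(78), P1:I | bus: none
[6] P0: store L4 := 85 | P0:M(85), P1:I | bus: BusRdX
[7] P1: load  L2 | P0:O(78), P1:S(78) | bus: BusRd
[8] P1: store L3 := 84 | P0:I, P1:M(84) | bus: BusRdX
[9] P1: load  L2 | P0:O(78), P1:S(78) | bus: none
[10] P0: load  L3 | P0:S(84), P1:O(84) | bus: BusRd
[11] P0: store L0 := 43 | P0:M(43), P1:I | bus: none
[12] P1: load  L0 | P0:O(43), P1:S(43) | bus: BusRd
[13] P0: load  L3 | P0:S(84), P1:O(84) | bus: none
[14] P1: load  L5 | P0:I, P1:E(90) | bus: BusRd
[15] P1: load  L2 | P0:O(78), P1:S(78) | bus: none
[16] P1: store L5 := 19 | P0:I, P1:M(19) | bus: none
[17] P0: load  L0 | P0:O(43), P1:S(43) | bus: none
[18] P0: store L2 := 48 | P0:M(48), P1:I | bus: BusUpgr
[19] P1: store L5 := 21 | P0:I, P1:M(21) | bus: none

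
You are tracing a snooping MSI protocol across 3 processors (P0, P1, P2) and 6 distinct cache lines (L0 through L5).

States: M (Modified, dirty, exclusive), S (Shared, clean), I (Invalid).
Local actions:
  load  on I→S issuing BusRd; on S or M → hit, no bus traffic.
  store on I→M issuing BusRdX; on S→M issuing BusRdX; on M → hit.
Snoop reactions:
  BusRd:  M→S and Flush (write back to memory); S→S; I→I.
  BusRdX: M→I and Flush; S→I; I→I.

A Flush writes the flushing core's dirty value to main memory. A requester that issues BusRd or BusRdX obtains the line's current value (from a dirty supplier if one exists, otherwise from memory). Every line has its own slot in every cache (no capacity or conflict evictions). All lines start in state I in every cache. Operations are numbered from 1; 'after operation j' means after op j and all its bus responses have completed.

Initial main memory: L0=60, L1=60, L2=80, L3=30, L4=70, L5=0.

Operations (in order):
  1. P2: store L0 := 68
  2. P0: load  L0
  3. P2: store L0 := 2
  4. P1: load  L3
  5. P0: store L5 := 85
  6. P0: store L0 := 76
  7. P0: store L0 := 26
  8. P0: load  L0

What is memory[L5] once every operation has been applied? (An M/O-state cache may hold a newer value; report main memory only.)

[1] P2: store L0 := 68 | P0:I, P1:I, P2:M(68) | bus: BusRdX
[2] P0: load  L0 | P0:S(68), P1:I, P2:S(68) | bus: BusRd,Flush
[3] P2: store L0 := 2 | P0:I, P1:I, P2:M(2) | bus: BusRdX
[4] P1: load  L3 | P0:I, P1:S(30), P2:I | bus: BusRd
[5] P0: store L5 := 85 | P0:M(85), P1:I, P2:I | bus: BusRdX
[6] P0: store L0 := 76 | P0:M(76), P1:I, P2:I | bus: BusRdX,Flush
[7] P0: store L0 := 26 | P0:M(26), P1:I, P2:I | bus: none
[8] P0: load  L0 | P0:M(26), P1:I, P2:I | bus: none

memory[L5] = 0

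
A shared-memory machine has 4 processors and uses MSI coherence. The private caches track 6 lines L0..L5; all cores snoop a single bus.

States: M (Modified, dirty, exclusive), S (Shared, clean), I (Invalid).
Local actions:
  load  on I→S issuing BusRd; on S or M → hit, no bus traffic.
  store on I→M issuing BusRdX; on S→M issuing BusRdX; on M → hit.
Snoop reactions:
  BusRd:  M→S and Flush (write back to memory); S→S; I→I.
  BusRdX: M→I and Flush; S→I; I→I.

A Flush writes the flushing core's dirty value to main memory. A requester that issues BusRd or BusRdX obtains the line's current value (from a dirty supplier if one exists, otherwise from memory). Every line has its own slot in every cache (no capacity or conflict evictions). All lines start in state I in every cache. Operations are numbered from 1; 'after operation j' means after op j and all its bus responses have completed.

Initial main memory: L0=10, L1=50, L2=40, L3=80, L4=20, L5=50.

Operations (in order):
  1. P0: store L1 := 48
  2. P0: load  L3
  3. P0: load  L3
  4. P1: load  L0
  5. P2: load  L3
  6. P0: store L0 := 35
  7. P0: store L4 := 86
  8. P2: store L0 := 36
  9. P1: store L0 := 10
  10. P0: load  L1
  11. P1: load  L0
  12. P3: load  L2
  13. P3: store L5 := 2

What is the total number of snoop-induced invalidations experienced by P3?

invalidations = 0

[1] P0: store L1 := 48 | P0:M(48), P1:I, P2:I, P3:I | bus: BusRdX
[2] P0: load  L3 | P0:S(80), P1:I, P2:I, P3:I | bus: BusRd
[3] P0: load  L3 | P0:S(80), P1:I, P2:I, P3:I | bus: none
[4] P1: load  L0 | P0:I, P1:S(10), P2:I, P3:I | bus: BusRd
[5] P2: load  L3 | P0:S(80), P1:I, P2:S(80), P3:I | bus: BusRd
[6] P0: store L0 := 35 | P0:M(35), P1:I, P2:I, P3:I | bus: BusRdX
[7] P0: store L4 := 86 | P0:M(86), P1:I, P2:I, P3:I | bus: BusRdX
[8] P2: store L0 := 36 | P0:I, P1:I, P2:M(36), P3:I | bus: BusRdX,Flush
[9] P1: store L0 := 10 | P0:I, P1:M(10), P2:I, P3:I | bus: BusRdX,Flush
[10] P0: load  L1 | P0:M(48), P1:I, P2:I, P3:I | bus: none
[11] P1: load  L0 | P0:I, P1:M(10), P2:I, P3:I | bus: none
[12] P3: load  L2 | P0:I, P1:I, P2:I, P3:S(40) | bus: BusRd
[13] P3: store L5 := 2 | P0:I, P1:I, P2:I, P3:M(2) | bus: BusRdX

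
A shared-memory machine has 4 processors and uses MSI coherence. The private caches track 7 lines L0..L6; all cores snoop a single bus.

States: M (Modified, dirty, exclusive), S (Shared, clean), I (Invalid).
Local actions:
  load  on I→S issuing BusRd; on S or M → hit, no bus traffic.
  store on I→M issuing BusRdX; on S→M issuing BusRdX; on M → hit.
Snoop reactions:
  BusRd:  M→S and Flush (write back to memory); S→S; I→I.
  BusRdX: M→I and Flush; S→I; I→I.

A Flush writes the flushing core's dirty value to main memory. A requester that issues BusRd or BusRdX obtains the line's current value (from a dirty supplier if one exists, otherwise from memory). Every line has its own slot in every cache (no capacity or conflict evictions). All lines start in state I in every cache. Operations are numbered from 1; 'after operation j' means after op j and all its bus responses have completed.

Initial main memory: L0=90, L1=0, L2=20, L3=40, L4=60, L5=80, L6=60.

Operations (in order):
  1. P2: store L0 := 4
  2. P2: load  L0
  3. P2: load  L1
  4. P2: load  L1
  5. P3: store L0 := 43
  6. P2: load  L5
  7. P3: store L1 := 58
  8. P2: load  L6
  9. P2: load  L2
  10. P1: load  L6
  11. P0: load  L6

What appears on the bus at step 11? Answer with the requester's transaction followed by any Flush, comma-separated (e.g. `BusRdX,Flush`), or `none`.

bus = BusRd

step 1: P2: store L0 := 4  ⟶  IIMI  (L0)  txn=BusRdX  M[L0]=90
step 2: P2: load  L0  ⟶  IIMI  (L0)  txn=∅  M[L0]=90
step 3: P2: load  L1  ⟶  IISI  (L1)  txn=BusRd  M[L1]=0
step 4: P2: load  L1  ⟶  IISI  (L1)  txn=∅  M[L1]=0
step 5: P3: store L0 := 43  ⟶  IIIM  (L0)  txn=BusRdX+Flush  M[L0]=4
step 6: P2: load  L5  ⟶  IISI  (L5)  txn=BusRd  M[L5]=80
step 7: P3: store L1 := 58  ⟶  IIIM  (L1)  txn=BusRdX  M[L1]=0
step 8: P2: load  L6  ⟶  IISI  (L6)  txn=BusRd  M[L6]=60
step 9: P2: load  L2  ⟶  IISI  (L2)  txn=BusRd  M[L2]=20
step 10: P1: load  L6  ⟶  ISSI  (L6)  txn=BusRd  M[L6]=60
step 11: P0: load  L6  ⟶  SSSI  (L6)  txn=BusRd  M[L6]=60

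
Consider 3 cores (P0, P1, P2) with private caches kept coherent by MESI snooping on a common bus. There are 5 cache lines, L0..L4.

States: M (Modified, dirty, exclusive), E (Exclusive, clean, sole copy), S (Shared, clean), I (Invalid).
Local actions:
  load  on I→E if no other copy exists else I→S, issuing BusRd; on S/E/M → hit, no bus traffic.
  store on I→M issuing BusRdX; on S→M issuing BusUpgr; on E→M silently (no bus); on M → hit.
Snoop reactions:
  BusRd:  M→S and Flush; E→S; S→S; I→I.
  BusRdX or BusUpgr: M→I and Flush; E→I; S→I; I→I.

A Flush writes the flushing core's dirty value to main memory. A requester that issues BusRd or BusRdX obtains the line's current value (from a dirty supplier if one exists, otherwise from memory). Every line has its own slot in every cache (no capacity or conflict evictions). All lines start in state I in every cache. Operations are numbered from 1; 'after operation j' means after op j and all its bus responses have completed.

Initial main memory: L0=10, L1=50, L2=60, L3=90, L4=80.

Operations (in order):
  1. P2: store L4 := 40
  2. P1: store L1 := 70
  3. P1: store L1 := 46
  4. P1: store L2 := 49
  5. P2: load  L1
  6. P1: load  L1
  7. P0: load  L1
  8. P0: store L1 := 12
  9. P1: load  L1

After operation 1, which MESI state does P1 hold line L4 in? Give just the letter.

1. P2: store L4 := 40  bus=[BusRdX]  L4: P0=I P1=I P2=M  mem[L4]=80
2. P1: store L1 := 70  bus=[BusRdX]  L1: P0=I P1=M P2=I  mem[L1]=50
3. P1: store L1 := 46  bus=[-]  L1: P0=I P1=M P2=I  mem[L1]=50
4. P1: store L2 := 49  bus=[BusRdX]  L2: P0=I P1=M P2=I  mem[L2]=60
5. P2: load  L1  bus=[BusRd,Flush]  L1: P0=I P1=S P2=S  mem[L1]=46
6. P1: load  L1  bus=[-]  L1: P0=I P1=S P2=S  mem[L1]=46
7. P0: load  L1  bus=[BusRd]  L1: P0=S P1=S P2=S  mem[L1]=46
8. P0: store L1 := 12  bus=[BusUpgr]  L1: P0=M P1=I P2=I  mem[L1]=46
9. P1: load  L1  bus=[BusRd,Flush]  L1: P0=S P1=S P2=I  mem[L1]=12

state = I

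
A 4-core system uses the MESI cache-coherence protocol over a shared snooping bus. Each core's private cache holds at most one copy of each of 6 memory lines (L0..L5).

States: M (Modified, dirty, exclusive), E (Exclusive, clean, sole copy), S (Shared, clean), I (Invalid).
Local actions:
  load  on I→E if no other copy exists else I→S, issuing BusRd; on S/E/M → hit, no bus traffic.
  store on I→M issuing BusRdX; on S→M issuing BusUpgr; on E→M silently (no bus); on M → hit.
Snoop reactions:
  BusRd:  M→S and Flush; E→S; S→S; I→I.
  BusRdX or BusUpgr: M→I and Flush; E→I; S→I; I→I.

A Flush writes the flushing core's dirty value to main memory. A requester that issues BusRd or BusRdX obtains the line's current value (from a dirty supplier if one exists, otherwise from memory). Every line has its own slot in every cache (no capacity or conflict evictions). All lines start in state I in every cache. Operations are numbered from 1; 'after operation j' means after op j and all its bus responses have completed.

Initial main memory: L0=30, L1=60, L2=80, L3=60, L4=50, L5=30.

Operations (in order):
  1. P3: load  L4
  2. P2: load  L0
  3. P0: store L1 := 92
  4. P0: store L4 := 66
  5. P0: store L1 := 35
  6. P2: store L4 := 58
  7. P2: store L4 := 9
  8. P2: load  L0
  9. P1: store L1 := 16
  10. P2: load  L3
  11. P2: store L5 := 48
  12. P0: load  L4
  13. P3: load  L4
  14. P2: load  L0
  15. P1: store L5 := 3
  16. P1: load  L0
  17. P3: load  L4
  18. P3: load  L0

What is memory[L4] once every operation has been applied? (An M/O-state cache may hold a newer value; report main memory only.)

1. P3: load  L4  bus=[BusRd]  L4: P0=I P1=I P2=I P3=E  mem[L4]=50
2. P2: load  L0  bus=[BusRd]  L0: P0=I P1=I P2=E P3=I  mem[L0]=30
3. P0: store L1 := 92  bus=[BusRdX]  L1: P0=M P1=I P2=I P3=I  mem[L1]=60
4. P0: store L4 := 66  bus=[BusRdX]  L4: P0=M P1=I P2=I P3=I  mem[L4]=50
5. P0: store L1 := 35  bus=[-]  L1: P0=M P1=I P2=I P3=I  mem[L1]=60
6. P2: store L4 := 58  bus=[BusRdX,Flush]  L4: P0=I P1=I P2=M P3=I  mem[L4]=66
7. P2: store L4 := 9  bus=[-]  L4: P0=I P1=I P2=M P3=I  mem[L4]=66
8. P2: load  L0  bus=[-]  L0: P0=I P1=I P2=E P3=I  mem[L0]=30
9. P1: store L1 := 16  bus=[BusRdX,Flush]  L1: P0=I P1=M P2=I P3=I  mem[L1]=35
10. P2: load  L3  bus=[BusRd]  L3: P0=I P1=I P2=E P3=I  mem[L3]=60
11. P2: store L5 := 48  bus=[BusRdX]  L5: P0=I P1=I P2=M P3=I  mem[L5]=30
12. P0: load  L4  bus=[BusRd,Flush]  L4: P0=S P1=I P2=S P3=I  mem[L4]=9
13. P3: load  L4  bus=[BusRd]  L4: P0=S P1=I P2=S P3=S  mem[L4]=9
14. P2: load  L0  bus=[-]  L0: P0=I P1=I P2=E P3=I  mem[L0]=30
15. P1: store L5 := 3  bus=[BusRdX,Flush]  L5: P0=I P1=M P2=I P3=I  mem[L5]=48
16. P1: load  L0  bus=[BusRd]  L0: P0=I P1=S P2=S P3=I  mem[L0]=30
17. P3: load  L4  bus=[-]  L4: P0=S P1=I P2=S P3=S  mem[L4]=9
18. P3: load  L0  bus=[BusRd]  L0: P0=I P1=S P2=S P3=S  mem[L0]=30

memory[L4] = 9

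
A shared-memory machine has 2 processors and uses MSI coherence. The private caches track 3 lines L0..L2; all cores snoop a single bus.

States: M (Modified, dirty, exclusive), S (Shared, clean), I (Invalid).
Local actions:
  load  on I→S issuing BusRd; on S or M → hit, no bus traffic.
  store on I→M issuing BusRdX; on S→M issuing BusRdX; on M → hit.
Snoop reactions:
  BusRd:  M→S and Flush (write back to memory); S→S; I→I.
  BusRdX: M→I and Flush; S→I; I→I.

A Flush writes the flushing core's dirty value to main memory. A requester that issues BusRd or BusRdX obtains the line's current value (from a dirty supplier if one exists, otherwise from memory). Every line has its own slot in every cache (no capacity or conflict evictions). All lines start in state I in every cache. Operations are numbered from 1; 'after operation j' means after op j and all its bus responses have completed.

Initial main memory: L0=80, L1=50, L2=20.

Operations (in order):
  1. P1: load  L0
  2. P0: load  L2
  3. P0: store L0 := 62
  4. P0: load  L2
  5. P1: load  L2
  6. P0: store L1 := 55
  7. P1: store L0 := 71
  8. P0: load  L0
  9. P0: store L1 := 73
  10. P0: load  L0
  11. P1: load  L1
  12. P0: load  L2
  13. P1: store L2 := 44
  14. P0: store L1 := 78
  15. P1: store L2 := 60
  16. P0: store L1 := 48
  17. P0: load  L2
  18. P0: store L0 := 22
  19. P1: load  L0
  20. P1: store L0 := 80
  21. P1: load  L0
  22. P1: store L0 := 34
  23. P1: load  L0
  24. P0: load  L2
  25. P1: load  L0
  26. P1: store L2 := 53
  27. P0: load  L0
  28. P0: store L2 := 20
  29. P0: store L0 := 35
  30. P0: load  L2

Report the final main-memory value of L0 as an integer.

memory[L0] = 34

[1] P1: load  L0 | P0:I, P1:S(80) | bus: BusRd
[2] P0: load  L2 | P0:S(20), P1:I | bus: BusRd
[3] P0: store L0 := 62 | P0:M(62), P1:I | bus: BusRdX
[4] P0: load  L2 | P0:S(20), P1:I | bus: none
[5] P1: load  L2 | P0:S(20), P1:S(20) | bus: BusRd
[6] P0: store L1 := 55 | P0:M(55), P1:I | bus: BusRdX
[7] P1: store L0 := 71 | P0:I, P1:M(71) | bus: BusRdX,Flush
[8] P0: load  L0 | P0:S(71), P1:S(71) | bus: BusRd,Flush
[9] P0: store L1 := 73 | P0:M(73), P1:I | bus: none
[10] P0: load  L0 | P0:S(71), P1:S(71) | bus: none
[11] P1: load  L1 | P0:S(73), P1:S(73) | bus: BusRd,Flush
[12] P0: load  L2 | P0:S(20), P1:S(20) | bus: none
[13] P1: store L2 := 44 | P0:I, P1:M(44) | bus: BusRdX
[14] P0: store L1 := 78 | P0:M(78), P1:I | bus: BusRdX
[15] P1: store L2 := 60 | P0:I, P1:M(60) | bus: none
[16] P0: store L1 := 48 | P0:M(48), P1:I | bus: none
[17] P0: load  L2 | P0:S(60), P1:S(60) | bus: BusRd,Flush
[18] P0: store L0 := 22 | P0:M(22), P1:I | bus: BusRdX
[19] P1: load  L0 | P0:S(22), P1:S(22) | bus: BusRd,Flush
[20] P1: store L0 := 80 | P0:I, P1:M(80) | bus: BusRdX
[21] P1: load  L0 | P0:I, P1:M(80) | bus: none
[22] P1: store L0 := 34 | P0:I, P1:M(34) | bus: none
[23] P1: load  L0 | P0:I, P1:M(34) | bus: none
[24] P0: load  L2 | P0:S(60), P1:S(60) | bus: none
[25] P1: load  L0 | P0:I, P1:M(34) | bus: none
[26] P1: store L2 := 53 | P0:I, P1:M(53) | bus: BusRdX
[27] P0: load  L0 | P0:S(34), P1:S(34) | bus: BusRd,Flush
[28] P0: store L2 := 20 | P0:M(20), P1:I | bus: BusRdX,Flush
[29] P0: store L0 := 35 | P0:M(35), P1:I | bus: BusRdX
[30] P0: load  L2 | P0:M(20), P1:I | bus: none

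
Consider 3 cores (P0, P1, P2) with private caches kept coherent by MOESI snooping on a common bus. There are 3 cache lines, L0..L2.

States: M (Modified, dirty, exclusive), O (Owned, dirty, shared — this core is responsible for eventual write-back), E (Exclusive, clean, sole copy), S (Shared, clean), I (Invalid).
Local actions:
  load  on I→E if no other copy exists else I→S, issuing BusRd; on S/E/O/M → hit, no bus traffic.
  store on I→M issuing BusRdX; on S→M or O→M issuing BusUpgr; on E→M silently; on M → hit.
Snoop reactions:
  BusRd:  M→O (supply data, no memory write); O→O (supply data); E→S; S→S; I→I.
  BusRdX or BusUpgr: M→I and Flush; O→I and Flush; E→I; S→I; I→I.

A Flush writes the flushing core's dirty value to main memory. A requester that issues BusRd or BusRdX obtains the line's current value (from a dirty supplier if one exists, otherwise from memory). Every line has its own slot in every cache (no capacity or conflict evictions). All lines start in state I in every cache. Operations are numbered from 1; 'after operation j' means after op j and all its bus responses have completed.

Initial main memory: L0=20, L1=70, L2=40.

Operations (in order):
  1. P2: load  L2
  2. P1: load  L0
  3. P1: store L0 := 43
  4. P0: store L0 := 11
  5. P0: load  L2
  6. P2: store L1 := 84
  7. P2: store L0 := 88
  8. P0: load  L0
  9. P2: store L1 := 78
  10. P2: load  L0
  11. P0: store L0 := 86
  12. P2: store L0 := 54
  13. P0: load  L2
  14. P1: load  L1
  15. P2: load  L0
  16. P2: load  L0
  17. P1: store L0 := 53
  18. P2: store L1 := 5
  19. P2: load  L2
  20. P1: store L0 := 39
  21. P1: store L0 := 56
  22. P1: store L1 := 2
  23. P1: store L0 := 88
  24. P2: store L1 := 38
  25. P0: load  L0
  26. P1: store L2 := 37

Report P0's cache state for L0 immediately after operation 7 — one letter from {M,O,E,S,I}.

state = I

step 1: P2: load  L2  ⟶  IIE  (L2)  txn=BusRd  M[L2]=40
step 2: P1: load  L0  ⟶  IEI  (L0)  txn=BusRd  M[L0]=20
step 3: P1: store L0 := 43  ⟶  IMI  (L0)  txn=∅  M[L0]=20
step 4: P0: store L0 := 11  ⟶  MII  (L0)  txn=BusRdX+Flush  M[L0]=43
step 5: P0: load  L2  ⟶  SIS  (L2)  txn=BusRd  M[L2]=40
step 6: P2: store L1 := 84  ⟶  IIM  (L1)  txn=BusRdX  M[L1]=70
step 7: P2: store L0 := 88  ⟶  IIM  (L0)  txn=BusRdX+Flush  M[L0]=11
step 8: P0: load  L0  ⟶  SIO  (L0)  txn=BusRd  M[L0]=11
step 9: P2: store L1 := 78  ⟶  IIM  (L1)  txn=∅  M[L1]=70
step 10: P2: load  L0  ⟶  SIO  (L0)  txn=∅  M[L0]=11
step 11: P0: store L0 := 86  ⟶  MII  (L0)  txn=BusUpgr+Flush  M[L0]=88
step 12: P2: store L0 := 54  ⟶  IIM  (L0)  txn=BusRdX+Flush  M[L0]=86
step 13: P0: load  L2  ⟶  SIS  (L2)  txn=∅  M[L2]=40
step 14: P1: load  L1  ⟶  ISO  (L1)  txn=BusRd  M[L1]=70
step 15: P2: load  L0  ⟶  IIM  (L0)  txn=∅  M[L0]=86
step 16: P2: load  L0  ⟶  IIM  (L0)  txn=∅  M[L0]=86
step 17: P1: store L0 := 53  ⟶  IMI  (L0)  txn=BusRdX+Flush  M[L0]=54
step 18: P2: store L1 := 5  ⟶  IIM  (L1)  txn=BusUpgr  M[L1]=70
step 19: P2: load  L2  ⟶  SIS  (L2)  txn=∅  M[L2]=40
step 20: P1: store L0 := 39  ⟶  IMI  (L0)  txn=∅  M[L0]=54
step 21: P1: store L0 := 56  ⟶  IMI  (L0)  txn=∅  M[L0]=54
step 22: P1: store L1 := 2  ⟶  IMI  (L1)  txn=BusRdX+Flush  M[L1]=5
step 23: P1: store L0 := 88  ⟶  IMI  (L0)  txn=∅  M[L0]=54
step 24: P2: store L1 := 38  ⟶  IIM  (L1)  txn=BusRdX+Flush  M[L1]=2
step 25: P0: load  L0  ⟶  SOI  (L0)  txn=BusRd  M[L0]=54
step 26: P1: store L2 := 37  ⟶  IMI  (L2)  txn=BusRdX  M[L2]=40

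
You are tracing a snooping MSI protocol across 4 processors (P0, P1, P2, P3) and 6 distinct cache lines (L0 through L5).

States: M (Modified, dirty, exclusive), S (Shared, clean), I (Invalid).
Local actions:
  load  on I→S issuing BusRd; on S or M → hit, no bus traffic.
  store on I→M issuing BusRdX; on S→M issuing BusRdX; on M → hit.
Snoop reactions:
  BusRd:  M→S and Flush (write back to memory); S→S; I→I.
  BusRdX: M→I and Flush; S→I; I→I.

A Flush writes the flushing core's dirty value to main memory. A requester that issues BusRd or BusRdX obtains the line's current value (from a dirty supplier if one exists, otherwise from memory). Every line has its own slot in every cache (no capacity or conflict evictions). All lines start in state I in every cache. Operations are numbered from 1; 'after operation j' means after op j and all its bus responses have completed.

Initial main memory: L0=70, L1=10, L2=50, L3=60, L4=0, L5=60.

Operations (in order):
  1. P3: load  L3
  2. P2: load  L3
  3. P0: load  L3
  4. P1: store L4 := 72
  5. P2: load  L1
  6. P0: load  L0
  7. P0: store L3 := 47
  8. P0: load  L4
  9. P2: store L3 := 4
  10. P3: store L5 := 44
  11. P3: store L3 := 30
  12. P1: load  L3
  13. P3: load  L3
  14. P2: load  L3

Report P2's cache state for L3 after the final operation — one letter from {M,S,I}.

step 1: P3: load  L3  ⟶  IIIS  (L3)  txn=BusRd  M[L3]=60
step 2: P2: load  L3  ⟶  IISS  (L3)  txn=BusRd  M[L3]=60
step 3: P0: load  L3  ⟶  SISS  (L3)  txn=BusRd  M[L3]=60
step 4: P1: store L4 := 72  ⟶  IMII  (L4)  txn=BusRdX  M[L4]=0
step 5: P2: load  L1  ⟶  IISI  (L1)  txn=BusRd  M[L1]=10
step 6: P0: load  L0  ⟶  SIII  (L0)  txn=BusRd  M[L0]=70
step 7: P0: store L3 := 47  ⟶  MIII  (L3)  txn=BusRdX  M[L3]=60
step 8: P0: load  L4  ⟶  SSII  (L4)  txn=BusRd+Flush  M[L4]=72
step 9: P2: store L3 := 4  ⟶  IIMI  (L3)  txn=BusRdX+Flush  M[L3]=47
step 10: P3: store L5 := 44  ⟶  IIIM  (L5)  txn=BusRdX  M[L5]=60
step 11: P3: store L3 := 30  ⟶  IIIM  (L3)  txn=BusRdX+Flush  M[L3]=4
step 12: P1: load  L3  ⟶  ISIS  (L3)  txn=BusRd+Flush  M[L3]=30
step 13: P3: load  L3  ⟶  ISIS  (L3)  txn=∅  M[L3]=30
step 14: P2: load  L3  ⟶  ISSS  (L3)  txn=BusRd  M[L3]=30

state = S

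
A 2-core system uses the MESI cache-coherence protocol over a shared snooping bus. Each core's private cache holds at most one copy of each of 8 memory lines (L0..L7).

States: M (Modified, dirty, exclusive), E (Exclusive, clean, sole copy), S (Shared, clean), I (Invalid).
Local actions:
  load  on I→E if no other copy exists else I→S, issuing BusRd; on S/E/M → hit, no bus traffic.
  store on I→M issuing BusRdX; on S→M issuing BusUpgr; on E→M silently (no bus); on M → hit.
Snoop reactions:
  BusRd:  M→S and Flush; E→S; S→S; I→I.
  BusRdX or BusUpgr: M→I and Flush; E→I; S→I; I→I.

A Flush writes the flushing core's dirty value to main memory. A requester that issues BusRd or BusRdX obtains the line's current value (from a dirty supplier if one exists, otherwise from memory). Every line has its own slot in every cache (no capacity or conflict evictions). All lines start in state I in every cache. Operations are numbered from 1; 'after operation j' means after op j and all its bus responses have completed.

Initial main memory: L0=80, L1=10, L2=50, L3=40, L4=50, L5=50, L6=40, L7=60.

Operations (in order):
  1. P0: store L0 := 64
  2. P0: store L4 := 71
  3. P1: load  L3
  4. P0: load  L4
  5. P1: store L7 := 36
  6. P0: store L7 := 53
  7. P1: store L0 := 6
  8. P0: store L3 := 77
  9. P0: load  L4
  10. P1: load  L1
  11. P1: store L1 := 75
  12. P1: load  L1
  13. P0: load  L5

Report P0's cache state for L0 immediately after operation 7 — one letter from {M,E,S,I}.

state = I

  op1 P0: store L0 := 64 → M/I on L0; bus BusRdX; mem=80
  op2 P0: store L4 := 71 → M/I on L4; bus BusRdX; mem=50
  op3 P1: load  L3 → I/E on L3; bus BusRd; mem=40
  op4 P0: load  L4 → M/I on L4; bus (none); mem=50
  op5 P1: store L7 := 36 → I/M on L7; bus BusRdX; mem=60
  op6 P0: store L7 := 53 → M/I on L7; bus BusRdX Flush; mem=36
  op7 P1: store L0 := 6 → I/M on L0; bus BusRdX Flush; mem=64
  op8 P0: store L3 := 77 → M/I on L3; bus BusRdX; mem=40
  op9 P0: load  L4 → M/I on L4; bus (none); mem=50
  op10 P1: load  L1 → I/E on L1; bus BusRd; mem=10
  op11 P1: store L1 := 75 → I/M on L1; bus (none); mem=10
  op12 P1: load  L1 → I/M on L1; bus (none); mem=10
  op13 P0: load  L5 → E/I on L5; bus BusRd; mem=50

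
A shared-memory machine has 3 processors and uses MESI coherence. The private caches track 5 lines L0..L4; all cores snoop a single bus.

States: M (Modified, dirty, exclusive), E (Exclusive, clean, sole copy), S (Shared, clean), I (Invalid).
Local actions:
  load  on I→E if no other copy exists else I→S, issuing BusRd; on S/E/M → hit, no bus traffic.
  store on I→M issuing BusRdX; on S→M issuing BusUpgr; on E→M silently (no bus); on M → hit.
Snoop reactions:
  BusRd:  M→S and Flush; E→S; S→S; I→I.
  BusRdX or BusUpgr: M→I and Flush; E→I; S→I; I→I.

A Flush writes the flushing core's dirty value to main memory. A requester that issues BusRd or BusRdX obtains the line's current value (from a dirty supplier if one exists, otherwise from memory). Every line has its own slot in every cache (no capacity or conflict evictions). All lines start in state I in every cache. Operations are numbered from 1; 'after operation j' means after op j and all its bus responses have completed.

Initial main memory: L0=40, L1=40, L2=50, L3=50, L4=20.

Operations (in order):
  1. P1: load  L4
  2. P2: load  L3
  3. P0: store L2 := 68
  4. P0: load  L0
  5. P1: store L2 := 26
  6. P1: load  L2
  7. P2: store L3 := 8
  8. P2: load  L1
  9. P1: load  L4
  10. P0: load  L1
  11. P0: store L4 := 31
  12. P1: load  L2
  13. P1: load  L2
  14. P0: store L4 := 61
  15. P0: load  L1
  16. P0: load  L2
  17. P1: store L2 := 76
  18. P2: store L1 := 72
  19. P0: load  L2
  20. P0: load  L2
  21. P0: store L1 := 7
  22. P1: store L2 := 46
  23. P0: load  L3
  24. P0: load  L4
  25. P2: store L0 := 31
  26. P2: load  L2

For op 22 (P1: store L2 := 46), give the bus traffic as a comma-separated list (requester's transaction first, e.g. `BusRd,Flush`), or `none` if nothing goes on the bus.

[1] P1: load  L4 | P0:I, P1:E(20), P2:I | bus: BusRd
[2] P2: load  L3 | P0:I, P1:I, P2:E(50) | bus: BusRd
[3] P0: store L2 := 68 | P0:M(68), P1:I, P2:I | bus: BusRdX
[4] P0: load  L0 | P0:E(40), P1:I, P2:I | bus: BusRd
[5] P1: store L2 := 26 | P0:I, P1:M(26), P2:I | bus: BusRdX,Flush
[6] P1: load  L2 | P0:I, P1:M(26), P2:I | bus: none
[7] P2: store L3 := 8 | P0:I, P1:I, P2:M(8) | bus: none
[8] P2: load  L1 | P0:I, P1:I, P2:E(40) | bus: BusRd
[9] P1: load  L4 | P0:I, P1:E(20), P2:I | bus: none
[10] P0: load  L1 | P0:S(40), P1:I, P2:S(40) | bus: BusRd
[11] P0: store L4 := 31 | P0:M(31), P1:I, P2:I | bus: BusRdX
[12] P1: load  L2 | P0:I, P1:M(26), P2:I | bus: none
[13] P1: load  L2 | P0:I, P1:M(26), P2:I | bus: none
[14] P0: store L4 := 61 | P0:M(61), P1:I, P2:I | bus: none
[15] P0: load  L1 | P0:S(40), P1:I, P2:S(40) | bus: none
[16] P0: load  L2 | P0:S(26), P1:S(26), P2:I | bus: BusRd,Flush
[17] P1: store L2 := 76 | P0:I, P1:M(76), P2:I | bus: BusUpgr
[18] P2: store L1 := 72 | P0:I, P1:I, P2:M(72) | bus: BusUpgr
[19] P0: load  L2 | P0:S(76), P1:S(76), P2:I | bus: BusRd,Flush
[20] P0: load  L2 | P0:S(76), P1:S(76), P2:I | bus: none
[21] P0: store L1 := 7 | P0:M(7), P1:I, P2:I | bus: BusRdX,Flush
[22] P1: store L2 := 46 | P0:I, P1:M(46), P2:I | bus: BusUpgr
[23] P0: load  L3 | P0:S(8), P1:I, P2:S(8) | bus: BusRd,Flush
[24] P0: load  L4 | P0:M(61), P1:I, P2:I | bus: none
[25] P2: store L0 := 31 | P0:I, P1:I, P2:M(31) | bus: BusRdX
[26] P2: load  L2 | P0:I, P1:S(46), P2:S(46) | bus: BusRd,Flush

bus = BusUpgr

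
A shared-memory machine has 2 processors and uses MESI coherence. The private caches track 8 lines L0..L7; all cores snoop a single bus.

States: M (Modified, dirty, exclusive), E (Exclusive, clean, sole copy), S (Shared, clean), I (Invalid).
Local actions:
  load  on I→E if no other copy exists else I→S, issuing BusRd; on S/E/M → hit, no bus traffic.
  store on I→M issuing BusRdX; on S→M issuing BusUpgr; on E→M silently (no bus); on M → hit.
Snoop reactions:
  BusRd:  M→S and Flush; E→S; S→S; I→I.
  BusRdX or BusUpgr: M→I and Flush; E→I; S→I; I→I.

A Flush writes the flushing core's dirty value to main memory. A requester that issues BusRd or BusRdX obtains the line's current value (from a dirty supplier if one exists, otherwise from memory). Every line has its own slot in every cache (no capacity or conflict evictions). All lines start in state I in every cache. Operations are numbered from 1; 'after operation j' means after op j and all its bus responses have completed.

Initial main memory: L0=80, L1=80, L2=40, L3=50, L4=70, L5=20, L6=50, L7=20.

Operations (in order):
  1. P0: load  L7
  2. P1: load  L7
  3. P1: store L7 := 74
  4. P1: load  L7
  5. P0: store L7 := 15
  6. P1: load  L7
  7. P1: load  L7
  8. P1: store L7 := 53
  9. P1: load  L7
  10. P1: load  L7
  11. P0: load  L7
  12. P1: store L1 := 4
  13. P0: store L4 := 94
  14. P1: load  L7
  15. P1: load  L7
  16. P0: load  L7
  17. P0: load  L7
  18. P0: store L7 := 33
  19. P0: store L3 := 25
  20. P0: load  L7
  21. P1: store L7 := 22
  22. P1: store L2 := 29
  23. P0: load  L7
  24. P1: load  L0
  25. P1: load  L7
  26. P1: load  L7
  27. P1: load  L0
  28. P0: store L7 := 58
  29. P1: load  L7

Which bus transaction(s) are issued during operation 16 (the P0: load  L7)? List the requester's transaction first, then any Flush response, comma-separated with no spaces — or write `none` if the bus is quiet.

step 1: P0: load  L7  ⟶  EI  (L7)  txn=BusRd  M[L7]=20
step 2: P1: load  L7  ⟶  SS  (L7)  txn=BusRd  M[L7]=20
step 3: P1: store L7 := 74  ⟶  IM  (L7)  txn=BusUpgr  M[L7]=20
step 4: P1: load  L7  ⟶  IM  (L7)  txn=∅  M[L7]=20
step 5: P0: store L7 := 15  ⟶  MI  (L7)  txn=BusRdX+Flush  M[L7]=74
step 6: P1: load  L7  ⟶  SS  (L7)  txn=BusRd+Flush  M[L7]=15
step 7: P1: load  L7  ⟶  SS  (L7)  txn=∅  M[L7]=15
step 8: P1: store L7 := 53  ⟶  IM  (L7)  txn=BusUpgr  M[L7]=15
step 9: P1: load  L7  ⟶  IM  (L7)  txn=∅  M[L7]=15
step 10: P1: load  L7  ⟶  IM  (L7)  txn=∅  M[L7]=15
step 11: P0: load  L7  ⟶  SS  (L7)  txn=BusRd+Flush  M[L7]=53
step 12: P1: store L1 := 4  ⟶  IM  (L1)  txn=BusRdX  M[L1]=80
step 13: P0: store L4 := 94  ⟶  MI  (L4)  txn=BusRdX  M[L4]=70
step 14: P1: load  L7  ⟶  SS  (L7)  txn=∅  M[L7]=53
step 15: P1: load  L7  ⟶  SS  (L7)  txn=∅  M[L7]=53
step 16: P0: load  L7  ⟶  SS  (L7)  txn=∅  M[L7]=53
step 17: P0: load  L7  ⟶  SS  (L7)  txn=∅  M[L7]=53
step 18: P0: store L7 := 33  ⟶  MI  (L7)  txn=BusUpgr  M[L7]=53
step 19: P0: store L3 := 25  ⟶  MI  (L3)  txn=BusRdX  M[L3]=50
step 20: P0: load  L7  ⟶  MI  (L7)  txn=∅  M[L7]=53
step 21: P1: store L7 := 22  ⟶  IM  (L7)  txn=BusRdX+Flush  M[L7]=33
step 22: P1: store L2 := 29  ⟶  IM  (L2)  txn=BusRdX  M[L2]=40
step 23: P0: load  L7  ⟶  SS  (L7)  txn=BusRd+Flush  M[L7]=22
step 24: P1: load  L0  ⟶  IE  (L0)  txn=BusRd  M[L0]=80
step 25: P1: load  L7  ⟶  SS  (L7)  txn=∅  M[L7]=22
step 26: P1: load  L7  ⟶  SS  (L7)  txn=∅  M[L7]=22
step 27: P1: load  L0  ⟶  IE  (L0)  txn=∅  M[L0]=80
step 28: P0: store L7 := 58  ⟶  MI  (L7)  txn=BusUpgr  M[L7]=22
step 29: P1: load  L7  ⟶  SS  (L7)  txn=BusRd+Flush  M[L7]=58

bus = none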